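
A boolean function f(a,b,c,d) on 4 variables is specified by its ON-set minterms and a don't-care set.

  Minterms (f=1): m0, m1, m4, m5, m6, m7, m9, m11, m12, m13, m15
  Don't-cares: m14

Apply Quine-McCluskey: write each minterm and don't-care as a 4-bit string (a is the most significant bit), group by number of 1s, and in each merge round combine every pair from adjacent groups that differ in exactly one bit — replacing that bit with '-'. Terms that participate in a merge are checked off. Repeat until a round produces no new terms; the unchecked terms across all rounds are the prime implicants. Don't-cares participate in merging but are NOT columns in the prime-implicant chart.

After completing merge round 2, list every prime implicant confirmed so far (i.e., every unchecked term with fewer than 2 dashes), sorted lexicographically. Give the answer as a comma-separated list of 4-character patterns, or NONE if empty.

NONE

size-2^0 implicants → 0000(✓)  0001(✓)  0100(✓)  0101(✓)  0110(✓)  0111(✓)  1001(✓)  1011(✓)  1100(✓)  1101(✓)  1110(✓)  1111(✓)
size-2^1 implicants → -001(✓)  -100(✓)  -101(✓)  -110(✓)  -111(✓)  0-00(✓)  0-01(✓)  000-(✓)  01-0(✓)  01-1(✓)  010-(✓)  011-(✓)  1-01(✓)  1-11(✓)  10-1(✓)  11-0(✓)  11-1(✓)  110-(✓)  111-(✓)
size-2^2 implicants → --01  -1-0(✓)  -1-1(✓)  -10-(✓)  -11-(✓)  0-0-  01--(✓)  1--1  11--(✓)
size-2^3 implicants → -1--
Unchecked terms (primes): --01, -1--, 0-0-, 1--1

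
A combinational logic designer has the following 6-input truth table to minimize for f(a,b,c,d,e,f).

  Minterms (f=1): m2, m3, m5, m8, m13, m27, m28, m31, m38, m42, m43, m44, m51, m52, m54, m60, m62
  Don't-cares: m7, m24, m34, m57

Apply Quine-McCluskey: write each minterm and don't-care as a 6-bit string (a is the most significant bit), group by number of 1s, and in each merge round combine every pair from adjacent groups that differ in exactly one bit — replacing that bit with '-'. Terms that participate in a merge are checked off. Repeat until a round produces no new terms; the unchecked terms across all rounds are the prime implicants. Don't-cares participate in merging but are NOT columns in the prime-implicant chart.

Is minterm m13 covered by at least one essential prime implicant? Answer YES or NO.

YES

[col 0] 000010*, 000011*, 000101*, 000111*, 001000*, 001101*, 011000*, 011011*, 011100*, 011111*, 100010*, 100110*, 101010*, 101011*, 101100*, 110011, 110100*, 110110*, 111001, 111100*, 111110*
[col 1] -00010, -11100, 0-1000, 00-101, 000-11, 00001-, 0001-1, 011-00, 011-11, 1-0110, 1-1100, 10-010, 100-10, 10101-, 11-100*, 11-110*, 1101-0*, 1111-0*
[col 2] 11-1-0
Prime implicants: -00010, -11100, 0-1000, 00-101, 000-11, 00001-, 0001-1, 011-00, 011-11, 1-0110, 1-1100, 10-010, 100-10, 10101-, 11-1-0, 110011, 111001
PI chart (minterm → PIs covering it):
  2 | -00010,00001-
  3 | 000-11,00001-
  5 | 00-101,0001-1
  8 | 0-1000  (sole → essential)
  13 | 00-101  (sole → essential)
  27 | 011-11  (sole → essential)
  28 | -11100,011-00
  31 | 011-11  (sole → essential)
  38 | 1-0110,100-10
  42 | 10-010,10101-
  43 | 10101-  (sole → essential)
  44 | 1-1100  (sole → essential)
  51 | 110011  (sole → essential)
  52 | 11-1-0  (sole → essential)
  54 | 1-0110,11-1-0
  60 | -11100,1-1100,11-1-0
  62 | 11-1-0  (sole → essential)
Essential prime implicants: 0-1000, 00-101, 011-11, 1-1100, 10101-, 11-1-0, 110011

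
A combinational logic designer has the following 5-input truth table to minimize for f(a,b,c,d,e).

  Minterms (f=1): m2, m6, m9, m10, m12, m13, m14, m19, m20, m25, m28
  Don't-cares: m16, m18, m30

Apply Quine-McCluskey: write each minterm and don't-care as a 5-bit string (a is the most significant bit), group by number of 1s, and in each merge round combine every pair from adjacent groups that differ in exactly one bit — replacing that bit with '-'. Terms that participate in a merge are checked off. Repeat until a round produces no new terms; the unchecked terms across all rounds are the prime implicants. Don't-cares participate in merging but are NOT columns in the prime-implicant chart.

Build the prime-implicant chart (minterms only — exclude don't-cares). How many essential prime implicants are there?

3

[col 0] 00010*, 00110*, 01001*, 01010*, 01100*, 01101*, 01110*, 10000*, 10010*, 10011*, 10100*, 11001*, 11100*, 11110*
[col 1] -0010, -1001, -1100*, -1110*, 0-010*, 0-110*, 00-10*, 01-01, 01-10*, 011-0*, 0110-, 1-100, 10-00, 100-0, 1001-, 111-0*
[col 2] -11-0, 0--10
Prime implicants: -0010, -1001, -11-0, 0--10, 01-01, 0110-, 1-100, 10-00, 100-0, 1001-
PI chart (minterm → PIs covering it):
  2 | -0010,0--10
  6 | 0--10  (sole → essential)
  9 | -1001,01-01
  10 | 0--10  (sole → essential)
  12 | -11-0,0110-
  13 | 01-01,0110-
  14 | -11-0,0--10
  19 | 1001-  (sole → essential)
  20 | 1-100,10-00
  25 | -1001  (sole → essential)
  28 | -11-0,1-100
Essential prime implicants: -1001, 0--10, 1001-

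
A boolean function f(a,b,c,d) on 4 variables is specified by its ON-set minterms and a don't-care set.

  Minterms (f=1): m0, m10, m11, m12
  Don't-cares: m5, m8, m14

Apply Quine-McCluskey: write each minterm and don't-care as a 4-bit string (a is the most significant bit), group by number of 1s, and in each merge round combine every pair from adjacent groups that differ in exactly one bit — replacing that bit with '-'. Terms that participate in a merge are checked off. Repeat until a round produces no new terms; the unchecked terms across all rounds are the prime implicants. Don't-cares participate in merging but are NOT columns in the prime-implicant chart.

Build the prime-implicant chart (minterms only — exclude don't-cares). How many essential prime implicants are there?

3

size-2^0 implicants → 0000(✓)  0101  1000(✓)  1010(✓)  1011(✓)  1100(✓)  1110(✓)
size-2^1 implicants → -000  1-00(✓)  1-10(✓)  10-0(✓)  101-  11-0(✓)
size-2^2 implicants → 1--0
Unchecked terms (primes): -000, 0101, 1--0, 101-
Minterm coverage:
  m0 ⊆ -000 [E]
  m10 ⊆ 1--0,101-
  m11 ⊆ 101- [E]
  m12 ⊆ 1--0 [E]
E = {-000, 1--0, 101-}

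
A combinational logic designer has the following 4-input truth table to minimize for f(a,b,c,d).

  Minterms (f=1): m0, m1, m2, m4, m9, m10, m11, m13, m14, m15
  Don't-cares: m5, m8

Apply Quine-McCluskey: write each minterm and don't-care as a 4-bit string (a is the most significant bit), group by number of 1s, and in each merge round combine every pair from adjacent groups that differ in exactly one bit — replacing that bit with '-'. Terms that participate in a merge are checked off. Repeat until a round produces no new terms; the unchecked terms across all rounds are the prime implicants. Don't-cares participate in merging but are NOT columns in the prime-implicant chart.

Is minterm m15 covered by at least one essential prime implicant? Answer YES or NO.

[col 0] 0000*, 0001*, 0010*, 0100*, 0101*, 1000*, 1001*, 1010*, 1011*, 1101*, 1110*, 1111*
[col 1] -000*, -001*, -010*, -101*, 0-00*, 0-01*, 00-0*, 000-*, 010-*, 1-01*, 1-10*, 1-11*, 10-0*, 10-1*, 100-*, 101-*, 11-1*, 111-*
[col 2] --01, -0-0, -00-, 0-0-, 1--1, 1-1-, 10--
Prime implicants: --01, -0-0, -00-, 0-0-, 1--1, 1-1-, 10--
PI chart (minterm → PIs covering it):
  0 | -0-0,-00-,0-0-
  1 | --01,-00-,0-0-
  2 | -0-0  (sole → essential)
  4 | 0-0-  (sole → essential)
  9 | --01,-00-,1--1,10--
  10 | -0-0,1-1-,10--
  11 | 1--1,1-1-,10--
  13 | --01,1--1
  14 | 1-1-  (sole → essential)
  15 | 1--1,1-1-
Essential prime implicants: -0-0, 0-0-, 1-1-

YES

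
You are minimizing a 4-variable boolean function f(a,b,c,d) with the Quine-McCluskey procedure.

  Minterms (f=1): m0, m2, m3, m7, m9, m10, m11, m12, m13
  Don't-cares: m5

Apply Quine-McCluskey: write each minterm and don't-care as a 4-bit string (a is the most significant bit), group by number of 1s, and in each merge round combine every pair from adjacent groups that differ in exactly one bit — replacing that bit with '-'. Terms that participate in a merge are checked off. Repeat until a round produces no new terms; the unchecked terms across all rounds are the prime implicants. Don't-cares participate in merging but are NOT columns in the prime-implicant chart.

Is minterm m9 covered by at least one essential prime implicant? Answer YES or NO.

NO

Round 0: 0000✓ 0010✓ 0011✓ 0101✓ 0111✓ 1001✓ 1010✓ 1011✓ 1100✓ 1101✓
Round 1: -010✓ -011✓ -101 0-11 00-0 001-✓ 01-1 1-01 10-1 101-✓ 110-
Round 2: -01-
PIs = {-01-, -101, 0-11, 00-0, 01-1, 1-01, 10-1, 110-}
Coverage chart:
  m0: 00-0 ←essential
  m2: -01-,00-0
  m3: -01-,0-11
  m7: 0-11,01-1
  m9: 1-01,10-1
  m10: -01- ←essential
  m11: -01-,10-1
  m12: 110- ←essential
  m13: -101,1-01,110-
Essential: -01-, 00-0, 110-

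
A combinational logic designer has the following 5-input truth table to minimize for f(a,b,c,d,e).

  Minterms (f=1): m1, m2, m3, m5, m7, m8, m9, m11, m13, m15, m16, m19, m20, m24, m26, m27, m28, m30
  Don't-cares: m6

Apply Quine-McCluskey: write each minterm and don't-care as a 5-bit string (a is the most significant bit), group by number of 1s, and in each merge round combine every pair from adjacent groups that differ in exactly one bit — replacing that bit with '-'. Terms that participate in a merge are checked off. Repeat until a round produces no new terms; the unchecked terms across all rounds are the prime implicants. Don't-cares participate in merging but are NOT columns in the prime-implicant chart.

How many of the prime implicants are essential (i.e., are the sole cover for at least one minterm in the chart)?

5

size-2^0 implicants → 00001(✓)  00010(✓)  00011(✓)  00101(✓)  00110(✓)  00111(✓)  01000(✓)  01001(✓)  01011(✓)  01101(✓)  01111(✓)  10000(✓)  10011(✓)  10100(✓)  11000(✓)  11010(✓)  11011(✓)  11100(✓)  11110(✓)
size-2^1 implicants → -0011(✓)  -1000  -1011(✓)  0-001(✓)  0-011(✓)  0-101(✓)  0-111(✓)  00-01(✓)  00-10(✓)  00-11(✓)  000-1(✓)  0001-(✓)  001-1(✓)  0011-(✓)  01-01(✓)  01-11(✓)  010-1(✓)  0100-  011-1(✓)  1-000(✓)  1-011(✓)  1-100(✓)  10-00(✓)  11-00(✓)  11-10(✓)  110-0(✓)  1101-  111-0(✓)
size-2^2 implicants → --011  0--01(✓)  0--11(✓)  0-0-1(✓)  0-1-1(✓)  00--1(✓)  00-1-  01--1(✓)  1--00  11--0
size-2^3 implicants → 0---1
Unchecked terms (primes): --011, -1000, 0---1, 00-1-, 0100-, 1--00, 11--0, 1101-
Minterm coverage:
  m1 ⊆ 0---1 [E]
  m2 ⊆ 00-1- [E]
  m3 ⊆ --011,0---1,00-1-
  m5 ⊆ 0---1 [E]
  m7 ⊆ 0---1,00-1-
  m8 ⊆ -1000,0100-
  m9 ⊆ 0---1,0100-
  m11 ⊆ --011,0---1
  m13 ⊆ 0---1 [E]
  m15 ⊆ 0---1 [E]
  m16 ⊆ 1--00 [E]
  m19 ⊆ --011 [E]
  m20 ⊆ 1--00 [E]
  m24 ⊆ -1000,1--00,11--0
  m26 ⊆ 11--0,1101-
  m27 ⊆ --011,1101-
  m28 ⊆ 1--00,11--0
  m30 ⊆ 11--0 [E]
E = {--011, 0---1, 00-1-, 1--00, 11--0}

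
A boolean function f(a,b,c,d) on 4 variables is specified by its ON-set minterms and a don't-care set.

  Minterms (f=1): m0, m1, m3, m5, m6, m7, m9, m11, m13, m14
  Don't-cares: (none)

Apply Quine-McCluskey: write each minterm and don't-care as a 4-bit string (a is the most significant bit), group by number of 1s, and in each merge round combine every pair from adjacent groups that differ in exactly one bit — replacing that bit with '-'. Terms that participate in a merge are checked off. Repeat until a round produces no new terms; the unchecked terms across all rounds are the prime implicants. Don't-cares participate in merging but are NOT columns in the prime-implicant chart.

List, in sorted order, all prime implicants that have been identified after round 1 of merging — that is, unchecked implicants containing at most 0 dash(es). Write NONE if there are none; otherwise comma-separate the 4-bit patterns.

size-2^0 implicants → 0000(✓)  0001(✓)  0011(✓)  0101(✓)  0110(✓)  0111(✓)  1001(✓)  1011(✓)  1101(✓)  1110(✓)
size-2^1 implicants → -001(✓)  -011(✓)  -101(✓)  -110  0-01(✓)  0-11(✓)  00-1(✓)  000-  01-1(✓)  011-  1-01(✓)  10-1(✓)
size-2^2 implicants → --01  -0-1  0--1
Unchecked terms (primes): --01, -0-1, -110, 0--1, 000-, 011-

NONE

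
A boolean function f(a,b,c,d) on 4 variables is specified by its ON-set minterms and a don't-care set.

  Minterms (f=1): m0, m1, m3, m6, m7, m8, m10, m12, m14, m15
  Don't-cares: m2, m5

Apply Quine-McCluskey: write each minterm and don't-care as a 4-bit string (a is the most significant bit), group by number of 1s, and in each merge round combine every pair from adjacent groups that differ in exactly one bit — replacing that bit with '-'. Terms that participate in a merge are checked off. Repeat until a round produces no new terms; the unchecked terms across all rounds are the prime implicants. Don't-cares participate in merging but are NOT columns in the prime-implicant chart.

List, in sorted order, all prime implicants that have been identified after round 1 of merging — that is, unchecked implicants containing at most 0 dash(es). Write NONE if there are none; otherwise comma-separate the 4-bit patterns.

NONE

[col 0] 0000*, 0001*, 0010*, 0011*, 0101*, 0110*, 0111*, 1000*, 1010*, 1100*, 1110*, 1111*
[col 1] -000*, -010*, -110*, -111*, 0-01*, 0-10*, 0-11*, 00-0*, 00-1*, 000-*, 001-*, 01-1*, 011-*, 1-00*, 1-10*, 10-0*, 11-0*, 111-*
[col 2] --10, -0-0, -11-, 0--1, 0-1-, 00--, 1--0
Prime implicants: --10, -0-0, -11-, 0--1, 0-1-, 00--, 1--0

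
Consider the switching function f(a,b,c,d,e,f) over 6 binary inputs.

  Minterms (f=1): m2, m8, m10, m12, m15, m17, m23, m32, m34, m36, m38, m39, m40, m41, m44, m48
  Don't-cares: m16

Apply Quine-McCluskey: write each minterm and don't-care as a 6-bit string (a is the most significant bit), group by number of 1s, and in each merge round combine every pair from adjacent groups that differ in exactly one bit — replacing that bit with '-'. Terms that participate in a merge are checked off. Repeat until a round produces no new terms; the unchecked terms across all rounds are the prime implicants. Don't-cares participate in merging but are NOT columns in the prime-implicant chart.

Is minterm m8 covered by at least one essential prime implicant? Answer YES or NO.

Round 0: 000010✓ 001000✓ 001010✓ 001100✓ 001111 010000✓ 010001✓ 010111 100000✓ 100010✓ 100100✓ 100110✓ 100111✓ 101000✓ 101001✓ 101100✓ 110000✓
Round 1: -00010 -01000✓ -01100✓ -10000 00-010 001-00✓ 0010-0 01000- 1-0000 10-000✓ 10-100✓ 100-00✓ 100-10✓ 1000-0✓ 1001-0✓ 10011- 101-00✓ 10100-
Round 2: -01-00 10--00 100--0
PIs = {-00010, -01-00, -10000, 00-010, 0010-0, 001111, 01000-, 010111, 1-0000, 10--00, 100--0, 10011-, 10100-}
Coverage chart:
  m2: -00010,00-010
  m8: -01-00,0010-0
  m10: 00-010,0010-0
  m12: -01-00 ←essential
  m15: 001111 ←essential
  m17: 01000- ←essential
  m23: 010111 ←essential
  m32: 1-0000,10--00,100--0
  m34: -00010,100--0
  m36: 10--00,100--0
  m38: 100--0,10011-
  m39: 10011- ←essential
  m40: -01-00,10--00,10100-
  m41: 10100- ←essential
  m44: -01-00,10--00
  m48: -10000,1-0000
Essential: -01-00, 001111, 01000-, 010111, 10011-, 10100-

YES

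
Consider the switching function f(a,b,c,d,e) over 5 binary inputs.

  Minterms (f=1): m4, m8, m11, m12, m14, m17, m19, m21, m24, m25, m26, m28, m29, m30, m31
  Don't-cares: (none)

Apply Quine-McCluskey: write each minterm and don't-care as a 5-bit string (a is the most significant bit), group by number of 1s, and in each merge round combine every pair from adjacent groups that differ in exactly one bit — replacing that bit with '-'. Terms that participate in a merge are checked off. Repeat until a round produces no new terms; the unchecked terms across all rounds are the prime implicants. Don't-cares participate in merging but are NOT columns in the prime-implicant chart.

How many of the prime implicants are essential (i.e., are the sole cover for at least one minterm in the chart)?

Round 0: 00100✓ 01000✓ 01011 01100✓ 01110✓ 10001✓ 10011✓ 10101✓ 11000✓ 11001✓ 11010✓ 11100✓ 11101✓ 11110✓ 11111✓
Round 1: -1000✓ -1100✓ -1110✓ 0-100 01-00✓ 011-0✓ 1-001✓ 1-101✓ 10-01✓ 100-1 11-00✓ 11-01✓ 11-10✓ 110-0✓ 1100-✓ 111-0✓ 111-1✓ 1110-✓ 1111-✓
Round 2: -1-00 -11-0 1--01 11--0 11-0- 111--
PIs = {-1-00, -11-0, 0-100, 01011, 1--01, 100-1, 11--0, 11-0-, 111--}
Coverage chart:
  m4: 0-100 ←essential
  m8: -1-00 ←essential
  m11: 01011 ←essential
  m12: -1-00,-11-0,0-100
  m14: -11-0 ←essential
  m17: 1--01,100-1
  m19: 100-1 ←essential
  m21: 1--01 ←essential
  m24: -1-00,11--0,11-0-
  m25: 1--01,11-0-
  m26: 11--0 ←essential
  m28: -1-00,-11-0,11--0,11-0-,111--
  m29: 1--01,11-0-,111--
  m30: -11-0,11--0,111--
  m31: 111-- ←essential
Essential: -1-00, -11-0, 0-100, 01011, 1--01, 100-1, 11--0, 111--

8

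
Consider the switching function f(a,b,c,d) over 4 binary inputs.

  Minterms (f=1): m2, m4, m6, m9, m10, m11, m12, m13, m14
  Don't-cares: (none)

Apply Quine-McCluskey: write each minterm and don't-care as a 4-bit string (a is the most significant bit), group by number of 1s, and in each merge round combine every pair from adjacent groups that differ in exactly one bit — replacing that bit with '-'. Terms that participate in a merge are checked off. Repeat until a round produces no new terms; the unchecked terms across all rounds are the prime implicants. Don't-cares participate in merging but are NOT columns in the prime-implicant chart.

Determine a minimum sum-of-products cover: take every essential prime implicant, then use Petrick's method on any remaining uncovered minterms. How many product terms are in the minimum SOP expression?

4

[col 0] 0010*, 0100*, 0110*, 1001*, 1010*, 1011*, 1100*, 1101*, 1110*
[col 1] -010*, -100*, -110*, 0-10*, 01-0*, 1-01, 1-10*, 10-1, 101-, 11-0*, 110-
[col 2] --10, -1-0
Prime implicants: --10, -1-0, 1-01, 10-1, 101-, 110-
PI chart (minterm → PIs covering it):
  2 | --10  (sole → essential)
  4 | -1-0  (sole → essential)
  6 | --10,-1-0
  9 | 1-01,10-1
  10 | --10,101-
  11 | 10-1,101-
  12 | -1-0,110-
  13 | 1-01,110-
  14 | --10,-1-0
Essential prime implicants: --10, -1-0
Petrick residual → 1-01, 10-1
Minimum SOP uses 4 PIs: cd' + bd' + ac'd + ab'd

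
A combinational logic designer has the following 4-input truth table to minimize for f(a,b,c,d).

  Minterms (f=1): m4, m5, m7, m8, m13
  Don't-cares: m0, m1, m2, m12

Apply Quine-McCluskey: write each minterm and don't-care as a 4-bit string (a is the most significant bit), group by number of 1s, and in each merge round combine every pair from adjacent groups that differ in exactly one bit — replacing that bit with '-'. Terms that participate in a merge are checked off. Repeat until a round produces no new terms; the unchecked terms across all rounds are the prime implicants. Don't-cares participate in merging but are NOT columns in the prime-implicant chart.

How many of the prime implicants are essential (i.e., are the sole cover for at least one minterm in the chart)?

3

[col 0] 0000*, 0001*, 0010*, 0100*, 0101*, 0111*, 1000*, 1100*, 1101*
[col 1] -000*, -100*, -101*, 0-00*, 0-01*, 00-0, 000-*, 01-1, 010-*, 1-00*, 110-*
[col 2] --00, -10-, 0-0-
Prime implicants: --00, -10-, 0-0-, 00-0, 01-1
PI chart (minterm → PIs covering it):
  4 | --00,-10-,0-0-
  5 | -10-,0-0-,01-1
  7 | 01-1  (sole → essential)
  8 | --00  (sole → essential)
  13 | -10-  (sole → essential)
Essential prime implicants: --00, -10-, 01-1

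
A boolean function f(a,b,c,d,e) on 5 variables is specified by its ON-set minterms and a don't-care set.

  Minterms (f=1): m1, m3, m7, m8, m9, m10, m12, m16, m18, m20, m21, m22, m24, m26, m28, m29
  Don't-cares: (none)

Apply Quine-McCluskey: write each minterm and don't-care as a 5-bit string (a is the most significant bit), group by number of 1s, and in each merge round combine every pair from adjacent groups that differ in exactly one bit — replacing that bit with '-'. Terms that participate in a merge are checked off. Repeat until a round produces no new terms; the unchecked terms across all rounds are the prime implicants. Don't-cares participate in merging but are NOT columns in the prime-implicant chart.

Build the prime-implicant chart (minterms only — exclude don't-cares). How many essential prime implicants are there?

5

Round 0: 00001✓ 00011✓ 00111✓ 01000✓ 01001✓ 01010✓ 01100✓ 10000✓ 10010✓ 10100✓ 10101✓ 10110✓ 11000✓ 11010✓ 11100✓ 11101✓
Round 1: -1000✓ -1010✓ -1100✓ 0-001 00-11 000-1 01-00✓ 010-0✓ 0100- 1-000✓ 1-010✓ 1-100✓ 1-101✓ 10-00✓ 10-10✓ 100-0✓ 101-0✓ 1010-✓ 11-00✓ 110-0✓ 1110-✓
Round 2: -1-00 -10-0 1--00 1-0-0 1-10- 10--0
PIs = {-1-00, -10-0, 0-001, 00-11, 000-1, 0100-, 1--00, 1-0-0, 1-10-, 10--0}
Coverage chart:
  m1: 0-001,000-1
  m3: 00-11,000-1
  m7: 00-11 ←essential
  m8: -1-00,-10-0,0100-
  m9: 0-001,0100-
  m10: -10-0 ←essential
  m12: -1-00 ←essential
  m16: 1--00,1-0-0,10--0
  m18: 1-0-0,10--0
  m20: 1--00,1-10-,10--0
  m21: 1-10- ←essential
  m22: 10--0 ←essential
  m24: -1-00,-10-0,1--00,1-0-0
  m26: -10-0,1-0-0
  m28: -1-00,1--00,1-10-
  m29: 1-10- ←essential
Essential: -1-00, -10-0, 00-11, 1-10-, 10--0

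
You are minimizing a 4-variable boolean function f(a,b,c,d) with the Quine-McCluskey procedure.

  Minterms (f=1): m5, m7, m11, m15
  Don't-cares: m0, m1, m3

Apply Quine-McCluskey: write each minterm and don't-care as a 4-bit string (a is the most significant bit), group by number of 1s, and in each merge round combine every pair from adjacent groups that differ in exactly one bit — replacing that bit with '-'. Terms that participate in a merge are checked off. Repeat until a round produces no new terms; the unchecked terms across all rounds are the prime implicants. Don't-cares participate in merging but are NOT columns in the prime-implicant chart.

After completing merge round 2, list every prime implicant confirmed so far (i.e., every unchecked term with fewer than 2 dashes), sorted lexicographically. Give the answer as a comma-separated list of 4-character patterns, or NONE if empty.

Round 0: 0000✓ 0001✓ 0011✓ 0101✓ 0111✓ 1011✓ 1111✓
Round 1: -011✓ -111✓ 0-01✓ 0-11✓ 00-1✓ 000- 01-1✓ 1-11✓
Round 2: --11 0--1
PIs = {--11, 0--1, 000-}

000-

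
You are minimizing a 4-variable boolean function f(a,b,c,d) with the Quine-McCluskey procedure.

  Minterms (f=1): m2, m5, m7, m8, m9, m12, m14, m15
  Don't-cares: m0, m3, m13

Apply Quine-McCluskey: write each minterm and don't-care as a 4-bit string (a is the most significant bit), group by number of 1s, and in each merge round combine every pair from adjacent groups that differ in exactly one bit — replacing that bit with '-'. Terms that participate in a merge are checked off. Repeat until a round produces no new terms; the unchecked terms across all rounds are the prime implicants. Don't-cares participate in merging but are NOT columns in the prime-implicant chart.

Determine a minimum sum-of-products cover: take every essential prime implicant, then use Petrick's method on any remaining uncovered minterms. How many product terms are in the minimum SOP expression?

size-2^0 implicants → 0000(✓)  0010(✓)  0011(✓)  0101(✓)  0111(✓)  1000(✓)  1001(✓)  1100(✓)  1101(✓)  1110(✓)  1111(✓)
size-2^1 implicants → -000  -101(✓)  -111(✓)  0-11  00-0  001-  01-1(✓)  1-00(✓)  1-01(✓)  100-(✓)  11-0(✓)  11-1(✓)  110-(✓)  111-(✓)
size-2^2 implicants → -1-1  1-0-  11--
Unchecked terms (primes): -000, -1-1, 0-11, 00-0, 001-, 1-0-, 11--
Minterm coverage:
  m2 ⊆ 00-0,001-
  m5 ⊆ -1-1 [E]
  m7 ⊆ -1-1,0-11
  m8 ⊆ -000,1-0-
  m9 ⊆ 1-0- [E]
  m12 ⊆ 1-0-,11--
  m14 ⊆ 11-- [E]
  m15 ⊆ -1-1,11--
E = {-1-1, 1-0-, 11--}
Petrick residual → 00-0
Cover = bd + a'b'd' + ac' + ab  |cover|=4

4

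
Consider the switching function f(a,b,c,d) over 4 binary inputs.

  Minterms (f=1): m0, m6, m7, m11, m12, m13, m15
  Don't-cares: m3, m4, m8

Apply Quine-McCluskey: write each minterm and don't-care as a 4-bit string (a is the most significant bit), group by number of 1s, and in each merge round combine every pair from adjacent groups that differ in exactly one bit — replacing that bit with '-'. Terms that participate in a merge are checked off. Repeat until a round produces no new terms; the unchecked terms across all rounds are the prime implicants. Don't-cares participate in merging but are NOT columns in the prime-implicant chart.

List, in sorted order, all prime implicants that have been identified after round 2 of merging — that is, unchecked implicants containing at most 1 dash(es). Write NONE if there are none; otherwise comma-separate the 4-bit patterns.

Round 0: 0000✓ 0011✓ 0100✓ 0110✓ 0111✓ 1000✓ 1011✓ 1100✓ 1101✓ 1111✓
Round 1: -000✓ -011✓ -100✓ -111✓ 0-00✓ 0-11✓ 01-0 011- 1-00✓ 1-11✓ 11-1 110-
Round 2: --00 --11
PIs = {--00, --11, 01-0, 011-, 11-1, 110-}

01-0, 011-, 11-1, 110-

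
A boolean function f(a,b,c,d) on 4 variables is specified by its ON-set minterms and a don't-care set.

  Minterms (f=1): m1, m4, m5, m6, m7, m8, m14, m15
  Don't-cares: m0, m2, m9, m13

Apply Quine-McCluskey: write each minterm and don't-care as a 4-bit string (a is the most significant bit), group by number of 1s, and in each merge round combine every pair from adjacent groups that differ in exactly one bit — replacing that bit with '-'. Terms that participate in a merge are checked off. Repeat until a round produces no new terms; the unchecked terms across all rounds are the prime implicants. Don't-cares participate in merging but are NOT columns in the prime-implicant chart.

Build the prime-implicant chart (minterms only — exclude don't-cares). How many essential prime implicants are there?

2

size-2^0 implicants → 0000(✓)  0001(✓)  0010(✓)  0100(✓)  0101(✓)  0110(✓)  0111(✓)  1000(✓)  1001(✓)  1101(✓)  1110(✓)  1111(✓)
size-2^1 implicants → -000(✓)  -001(✓)  -101(✓)  -110(✓)  -111(✓)  0-00(✓)  0-01(✓)  0-10(✓)  00-0(✓)  000-(✓)  01-0(✓)  01-1(✓)  010-(✓)  011-(✓)  1-01(✓)  100-(✓)  11-1(✓)  111-(✓)
size-2^2 implicants → --01  -00-  -1-1  -11-  0--0  0-0-  01--
Unchecked terms (primes): --01, -00-, -1-1, -11-, 0--0, 0-0-, 01--
Minterm coverage:
  m1 ⊆ --01,-00-,0-0-
  m4 ⊆ 0--0,0-0-,01--
  m5 ⊆ --01,-1-1,0-0-,01--
  m6 ⊆ -11-,0--0,01--
  m7 ⊆ -1-1,-11-,01--
  m8 ⊆ -00- [E]
  m14 ⊆ -11- [E]
  m15 ⊆ -1-1,-11-
E = {-00-, -11-}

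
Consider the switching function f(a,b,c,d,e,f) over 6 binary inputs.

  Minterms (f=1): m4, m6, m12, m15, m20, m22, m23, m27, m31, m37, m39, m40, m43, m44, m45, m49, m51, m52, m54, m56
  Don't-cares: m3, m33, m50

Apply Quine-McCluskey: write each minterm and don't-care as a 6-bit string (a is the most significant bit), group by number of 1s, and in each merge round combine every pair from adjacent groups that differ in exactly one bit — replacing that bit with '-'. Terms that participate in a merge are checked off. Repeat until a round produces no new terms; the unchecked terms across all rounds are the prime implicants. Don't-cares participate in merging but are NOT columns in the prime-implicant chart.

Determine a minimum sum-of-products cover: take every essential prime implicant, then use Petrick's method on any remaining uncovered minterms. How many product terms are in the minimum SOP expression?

Round 0: 000011 000100✓ 000110✓ 001100✓ 001111✓ 010100✓ 010110✓ 010111✓ 011011✓ 011111✓ 100001✓ 100101✓ 100111✓ 101000✓ 101011 101100✓ 101101✓ 110001✓ 110010✓ 110011✓ 110100✓ 110110✓ 111000✓
Round 1: -01100 -10100✓ -10110✓ 0-0100✓ 0-0110✓ 0-1111 00-100 0001-0✓ 01-111 0101-0✓ 01011- 011-11 1-0001 1-1000 10-101 100-01 1001-1 101-00 10110- 110-10 1100-1 11001- 1101-0✓
Round 2: -101-0 0-01-0
PIs = {-01100, -101-0, 0-01-0, 0-1111, 00-100, 000011, 01-111, 01011-, 011-11, 1-0001, 1-1000, 10-101, 100-01, 1001-1, 101-00, 101011, 10110-, 110-10, 1100-1, 11001-}
Coverage chart:
  m4: 0-01-0,00-100
  m6: 0-01-0 ←essential
  m12: -01100,00-100
  m15: 0-1111 ←essential
  m20: -101-0,0-01-0
  m22: -101-0,0-01-0,01011-
  m23: 01-111,01011-
  m27: 011-11 ←essential
  m31: 0-1111,01-111,011-11
  m37: 10-101,100-01,1001-1
  m39: 1001-1 ←essential
  m40: 1-1000,101-00
  m43: 101011 ←essential
  m44: -01100,101-00,10110-
  m45: 10-101,10110-
  m49: 1-0001,1100-1
  m51: 1100-1,11001-
  m52: -101-0 ←essential
  m54: -101-0,110-10
  m56: 1-1000 ←essential
Essential: -101-0, 0-01-0, 0-1111, 011-11, 1-1000, 1001-1, 101011
Petrick residual → -01100, 01-111, 10-101, 1100-1
Min cover (11 terms): b'cde'f' + bc'df' + a'c'df' + a'cdef + a'bdef + a'bcef + acd'e'f' + ab'de'f + ab'c'df + ab'cd'ef + abc'd'f

11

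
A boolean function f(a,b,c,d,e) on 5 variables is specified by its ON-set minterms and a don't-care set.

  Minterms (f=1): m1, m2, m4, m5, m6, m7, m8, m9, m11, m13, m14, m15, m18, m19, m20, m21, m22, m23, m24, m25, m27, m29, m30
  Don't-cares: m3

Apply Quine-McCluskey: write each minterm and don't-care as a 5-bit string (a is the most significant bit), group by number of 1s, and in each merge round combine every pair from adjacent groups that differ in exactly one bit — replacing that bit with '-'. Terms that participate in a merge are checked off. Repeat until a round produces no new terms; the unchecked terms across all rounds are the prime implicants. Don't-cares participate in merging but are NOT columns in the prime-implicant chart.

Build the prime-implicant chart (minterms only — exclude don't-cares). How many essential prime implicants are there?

5

[col 0] 00001*, 00010*, 00011*, 00100*, 00101*, 00110*, 00111*, 01000*, 01001*, 01011*, 01101*, 01110*, 01111*, 10010*, 10011*, 10100*, 10101*, 10110*, 10111*, 11000*, 11001*, 11011*, 11101*, 11110*
[col 1] -0010*, -0011*, -0100*, -0101*, -0110*, -0111*, -1000*, -1001*, -1011*, -1101*, -1110*, 0-001*, 0-011*, 0-101*, 0-110*, 0-111*, 00-01*, 00-10*, 00-11*, 000-1*, 0001-*, 001-0*, 001-1*, 0010-*, 0011-*, 01-01*, 01-11*, 010-1*, 0100-*, 011-1*, 0111-*, 1-011*, 1-101*, 1-110*, 10-10*, 10-11*, 1001-*, 101-0*, 101-1*, 1010-*, 1011-*, 11-01*, 110-1*, 1100-*
[col 2] --011, --101, --110, -0-10*, -0-11*, -001-*, -01-0*, -01-1*, -010-*, -011-*, -1-01, -10-1, -100-, 0--01*, 0--11*, 0-0-1*, 0-1-1*, 0-11-, 00--1*, 00-1-*, 001--*, 01--1*, 10-1-*, 101--*
[col 3] -0-1-, -01--, 0---1
Prime implicants: --011, --101, --110, -0-1-, -01--, -1-01, -10-1, -100-, 0---1, 0-11-
PI chart (minterm → PIs covering it):
  1 | 0---1  (sole → essential)
  2 | -0-1-  (sole → essential)
  4 | -01--  (sole → essential)
  5 | --101,-01--,0---1
  6 | --110,-0-1-,-01--,0-11-
  7 | -0-1-,-01--,0---1,0-11-
  8 | -100-  (sole → essential)
  9 | -1-01,-10-1,-100-,0---1
  11 | --011,-10-1,0---1
  13 | --101,-1-01,0---1
  14 | --110,0-11-
  15 | 0---1,0-11-
  18 | -0-1-  (sole → essential)
  19 | --011,-0-1-
  20 | -01--  (sole → essential)
  21 | --101,-01--
  22 | --110,-0-1-,-01--
  23 | -0-1-,-01--
  24 | -100-  (sole → essential)
  25 | -1-01,-10-1,-100-
  27 | --011,-10-1
  29 | --101,-1-01
  30 | --110  (sole → essential)
Essential prime implicants: --110, -0-1-, -01--, -100-, 0---1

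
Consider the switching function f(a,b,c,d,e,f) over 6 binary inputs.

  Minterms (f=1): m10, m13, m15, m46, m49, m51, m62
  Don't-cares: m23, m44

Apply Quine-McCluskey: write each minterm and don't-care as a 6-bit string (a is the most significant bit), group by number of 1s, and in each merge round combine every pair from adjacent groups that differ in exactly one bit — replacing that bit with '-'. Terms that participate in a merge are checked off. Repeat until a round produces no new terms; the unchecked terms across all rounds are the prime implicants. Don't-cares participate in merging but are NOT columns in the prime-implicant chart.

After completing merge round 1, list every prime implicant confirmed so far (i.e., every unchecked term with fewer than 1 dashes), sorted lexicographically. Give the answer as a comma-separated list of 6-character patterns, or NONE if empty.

size-2^0 implicants → 001010  001101(✓)  001111(✓)  010111  101100(✓)  101110(✓)  110001(✓)  110011(✓)  111110(✓)
size-2^1 implicants → 0011-1  1-1110  1011-0  1100-1
Unchecked terms (primes): 001010, 0011-1, 010111, 1-1110, 1011-0, 1100-1

001010, 010111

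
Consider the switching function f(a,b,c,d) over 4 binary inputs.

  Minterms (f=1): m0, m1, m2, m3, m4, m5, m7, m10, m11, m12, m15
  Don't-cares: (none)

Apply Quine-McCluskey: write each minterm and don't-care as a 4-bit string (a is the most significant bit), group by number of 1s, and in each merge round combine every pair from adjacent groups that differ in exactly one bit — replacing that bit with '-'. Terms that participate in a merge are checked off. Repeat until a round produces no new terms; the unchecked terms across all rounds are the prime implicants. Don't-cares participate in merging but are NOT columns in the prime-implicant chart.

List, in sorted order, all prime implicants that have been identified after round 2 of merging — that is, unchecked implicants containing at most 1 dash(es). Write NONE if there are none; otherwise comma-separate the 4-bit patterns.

-100

Round 0: 0000✓ 0001✓ 0010✓ 0011✓ 0100✓ 0101✓ 0111✓ 1010✓ 1011✓ 1100✓ 1111✓
Round 1: -010✓ -011✓ -100 -111✓ 0-00✓ 0-01✓ 0-11✓ 00-0✓ 00-1✓ 000-✓ 001-✓ 01-1✓ 010-✓ 1-11✓ 101-✓
Round 2: --11 -01- 0--1 0-0- 00--
PIs = {--11, -01-, -100, 0--1, 0-0-, 00--}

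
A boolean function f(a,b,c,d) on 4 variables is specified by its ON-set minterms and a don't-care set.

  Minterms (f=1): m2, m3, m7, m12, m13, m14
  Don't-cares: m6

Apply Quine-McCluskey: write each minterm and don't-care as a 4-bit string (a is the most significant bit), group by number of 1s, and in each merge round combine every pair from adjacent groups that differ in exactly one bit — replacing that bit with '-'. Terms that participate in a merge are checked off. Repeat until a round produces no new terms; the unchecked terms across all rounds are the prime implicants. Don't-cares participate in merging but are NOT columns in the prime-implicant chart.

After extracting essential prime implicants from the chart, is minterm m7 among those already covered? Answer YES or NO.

Round 0: 0010✓ 0011✓ 0110✓ 0111✓ 1100✓ 1101✓ 1110✓
Round 1: -110 0-10✓ 0-11✓ 001-✓ 011-✓ 11-0 110-
Round 2: 0-1-
PIs = {-110, 0-1-, 11-0, 110-}
Coverage chart:
  m2: 0-1- ←essential
  m3: 0-1- ←essential
  m7: 0-1- ←essential
  m12: 11-0,110-
  m13: 110- ←essential
  m14: -110,11-0
Essential: 0-1-, 110-

YES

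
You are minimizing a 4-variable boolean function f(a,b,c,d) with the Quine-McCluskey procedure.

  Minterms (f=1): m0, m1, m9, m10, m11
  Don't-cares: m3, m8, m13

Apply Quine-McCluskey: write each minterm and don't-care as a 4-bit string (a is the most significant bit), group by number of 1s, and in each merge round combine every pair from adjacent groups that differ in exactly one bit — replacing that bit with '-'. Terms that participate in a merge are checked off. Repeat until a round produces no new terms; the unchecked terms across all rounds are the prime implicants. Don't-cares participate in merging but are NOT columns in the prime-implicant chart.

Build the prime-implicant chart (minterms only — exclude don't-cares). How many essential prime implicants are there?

size-2^0 implicants → 0000(✓)  0001(✓)  0011(✓)  1000(✓)  1001(✓)  1010(✓)  1011(✓)  1101(✓)
size-2^1 implicants → -000(✓)  -001(✓)  -011(✓)  00-1(✓)  000-(✓)  1-01  10-0(✓)  10-1(✓)  100-(✓)  101-(✓)
size-2^2 implicants → -0-1  -00-  10--
Unchecked terms (primes): -0-1, -00-, 1-01, 10--
Minterm coverage:
  m0 ⊆ -00- [E]
  m1 ⊆ -0-1,-00-
  m9 ⊆ -0-1,-00-,1-01,10--
  m10 ⊆ 10-- [E]
  m11 ⊆ -0-1,10--
E = {-00-, 10--}

2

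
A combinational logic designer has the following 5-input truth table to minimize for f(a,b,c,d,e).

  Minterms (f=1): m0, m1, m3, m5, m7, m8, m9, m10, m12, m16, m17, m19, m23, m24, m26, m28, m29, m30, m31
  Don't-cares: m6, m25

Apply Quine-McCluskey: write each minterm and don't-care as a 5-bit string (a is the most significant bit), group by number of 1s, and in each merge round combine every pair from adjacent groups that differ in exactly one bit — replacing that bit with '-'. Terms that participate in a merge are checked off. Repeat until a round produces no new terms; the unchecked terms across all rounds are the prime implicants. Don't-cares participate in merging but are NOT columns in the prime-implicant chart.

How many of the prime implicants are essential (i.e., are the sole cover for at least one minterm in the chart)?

size-2^0 implicants → 00000(✓)  00001(✓)  00011(✓)  00101(✓)  00110(✓)  00111(✓)  01000(✓)  01001(✓)  01010(✓)  01100(✓)  10000(✓)  10001(✓)  10011(✓)  10111(✓)  11000(✓)  11001(✓)  11010(✓)  11100(✓)  11101(✓)  11110(✓)  11111(✓)
size-2^1 implicants → -0000(✓)  -0001(✓)  -0011(✓)  -0111(✓)  -1000(✓)  -1001(✓)  -1010(✓)  -1100(✓)  0-000(✓)  0-001(✓)  00-01(✓)  00-11(✓)  000-1(✓)  0000-(✓)  001-1(✓)  0011-  01-00(✓)  010-0(✓)  0100-(✓)  1-000(✓)  1-001(✓)  1-111  10-11(✓)  100-1(✓)  1000-(✓)  11-00(✓)  11-01(✓)  11-10(✓)  110-0(✓)  1100-(✓)  111-0(✓)  111-1(✓)  1110-(✓)  1111-(✓)
size-2^2 implicants → --000(✓)  --001(✓)  -0-11  -00-1  -000-(✓)  -1-00  -10-0  -100-(✓)  0-00-(✓)  00--1  1-00-(✓)  11--0  11-0-  111--
size-2^3 implicants → --00-
Unchecked terms (primes): --00-, -0-11, -00-1, -1-00, -10-0, 00--1, 0011-, 1-111, 11--0, 11-0-, 111--
Minterm coverage:
  m0 ⊆ --00- [E]
  m1 ⊆ --00-,-00-1,00--1
  m3 ⊆ -0-11,-00-1,00--1
  m5 ⊆ 00--1 [E]
  m7 ⊆ -0-11,00--1,0011-
  m8 ⊆ --00-,-1-00,-10-0
  m9 ⊆ --00- [E]
  m10 ⊆ -10-0 [E]
  m12 ⊆ -1-00 [E]
  m16 ⊆ --00- [E]
  m17 ⊆ --00-,-00-1
  m19 ⊆ -0-11,-00-1
  m23 ⊆ -0-11,1-111
  m24 ⊆ --00-,-1-00,-10-0,11--0,11-0-
  m26 ⊆ -10-0,11--0
  m28 ⊆ -1-00,11--0,11-0-,111--
  m29 ⊆ 11-0-,111--
  m30 ⊆ 11--0,111--
  m31 ⊆ 1-111,111--
E = {--00-, -1-00, -10-0, 00--1}

4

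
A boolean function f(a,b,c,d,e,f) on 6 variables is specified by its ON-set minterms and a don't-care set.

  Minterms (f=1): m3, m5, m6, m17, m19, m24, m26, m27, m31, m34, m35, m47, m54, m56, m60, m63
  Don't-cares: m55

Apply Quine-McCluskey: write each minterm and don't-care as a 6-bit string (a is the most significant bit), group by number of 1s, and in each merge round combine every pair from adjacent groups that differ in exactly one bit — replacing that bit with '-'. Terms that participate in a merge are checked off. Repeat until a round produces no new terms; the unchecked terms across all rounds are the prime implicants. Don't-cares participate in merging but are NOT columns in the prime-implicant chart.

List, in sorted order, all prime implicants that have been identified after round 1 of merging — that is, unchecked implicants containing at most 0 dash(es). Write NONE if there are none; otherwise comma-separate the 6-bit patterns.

Round 0: 000011✓ 000101 000110 010001✓ 010011✓ 011000✓ 011010✓ 011011✓ 011111✓ 100010✓ 100011✓ 101111✓ 110110✓ 110111✓ 111000✓ 111100✓ 111111✓
Round 1: -00011 -11000 -11111 0-0011 01-011 0100-1 011-11 0110-0 01101- 1-1111 10001- 11-111 11011- 111-00
PIs = {-00011, -11000, -11111, 0-0011, 000101, 000110, 01-011, 0100-1, 011-11, 0110-0, 01101-, 1-1111, 10001-, 11-111, 11011-, 111-00}

000101, 000110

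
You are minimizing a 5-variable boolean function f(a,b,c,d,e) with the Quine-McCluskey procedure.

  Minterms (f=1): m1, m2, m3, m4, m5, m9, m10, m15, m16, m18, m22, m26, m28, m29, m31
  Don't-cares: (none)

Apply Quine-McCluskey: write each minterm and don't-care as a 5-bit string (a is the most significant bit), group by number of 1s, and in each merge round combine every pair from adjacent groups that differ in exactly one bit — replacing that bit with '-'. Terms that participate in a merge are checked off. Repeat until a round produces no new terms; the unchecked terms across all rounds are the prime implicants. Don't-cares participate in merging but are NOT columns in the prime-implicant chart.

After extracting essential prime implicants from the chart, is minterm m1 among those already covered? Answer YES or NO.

Round 0: 00001✓ 00010✓ 00011✓ 00100✓ 00101✓ 01001✓ 01010✓ 01111✓ 10000✓ 10010✓ 10110✓ 11010✓ 11100✓ 11101✓ 11111✓
Round 1: -0010✓ -1010✓ -1111 0-001 0-010✓ 00-01 000-1 0001- 0010- 1-010✓ 10-10 100-0 111-1 1110-
Round 2: --010
PIs = {--010, -1111, 0-001, 00-01, 000-1, 0001-, 0010-, 10-10, 100-0, 111-1, 1110-}
Coverage chart:
  m1: 0-001,00-01,000-1
  m2: --010,0001-
  m3: 000-1,0001-
  m4: 0010- ←essential
  m5: 00-01,0010-
  m9: 0-001 ←essential
  m10: --010 ←essential
  m15: -1111 ←essential
  m16: 100-0 ←essential
  m18: --010,10-10,100-0
  m22: 10-10 ←essential
  m26: --010 ←essential
  m28: 1110- ←essential
  m29: 111-1,1110-
  m31: -1111,111-1
Essential: --010, -1111, 0-001, 0010-, 10-10, 100-0, 1110-

YES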